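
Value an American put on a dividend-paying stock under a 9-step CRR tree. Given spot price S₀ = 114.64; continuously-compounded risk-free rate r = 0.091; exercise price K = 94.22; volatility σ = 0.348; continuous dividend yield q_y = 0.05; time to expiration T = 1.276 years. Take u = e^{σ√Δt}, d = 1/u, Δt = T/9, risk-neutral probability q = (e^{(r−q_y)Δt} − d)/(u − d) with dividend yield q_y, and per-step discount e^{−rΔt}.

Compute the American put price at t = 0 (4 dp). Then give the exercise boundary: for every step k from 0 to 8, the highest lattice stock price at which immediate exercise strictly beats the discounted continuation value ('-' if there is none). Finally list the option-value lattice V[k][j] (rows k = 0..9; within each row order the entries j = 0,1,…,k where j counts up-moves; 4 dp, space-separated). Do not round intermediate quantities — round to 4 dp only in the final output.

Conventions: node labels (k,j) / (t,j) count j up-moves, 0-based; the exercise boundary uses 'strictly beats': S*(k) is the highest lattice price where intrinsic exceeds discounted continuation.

Δt=0.14178, u=1.14001, d=0.87719, q=0.48947, disc=e^(-rΔt)=0.98718
k=9 terminal: V=max(K-S,0) → 58.9690 48.4074 34.6812 16.8426 0.0000 0.0000 0.0000 0.0000 0.0000 0.0000
k=8: j=0 S=40.1863 intr=54.0337 cont=53.1098 V=54.0337[EX]; j=1 S=52.2267 intr=41.9933 cont=41.1544 V=41.9933[EX]; j=2 S=67.8746 intr=26.3454 cont=25.6171 V=26.3454[EX]; j=3 S=88.2108 intr=6.0092 cont=8.4884 V=8.4884[hold]; j=4 S=114.6400 intr=0.0000 cont=0.0000 V=0.0000[hold]; j=5 S=148.9878 intr=0.0000 cont=0.0000 V=0.0000[hold]; j=6 S=193.6267 intr=0.0000 cont=0.0000 V=0.0000[hold]; j=7 S=251.6400 intr=0.0000 cont=0.0000 V=0.0000[hold]; j=8 S=327.0350 intr=0.0000 cont=0.0000 V=0.0000[hold]  S*(8)=67.8746
k=7: j=0 S=45.8126 intr=48.4074 cont=47.5232 V=48.4074[EX]; j=1 S=59.5388 intr=34.6812 cont=33.8940 V=34.6812[EX]; j=2 S=77.3774 intr=16.8426 cont=17.3793 V=17.3793[hold]; j=3 S=100.5608 intr=0.0000 cont=4.2780 V=4.2780[hold]; j=4 S=130.6903 intr=0.0000 cont=0.0000 V=0.0000[hold]; j=5 S=169.8470 intr=0.0000 cont=0.0000 V=0.0000[hold]; j=6 S=220.7356 intr=0.0000 cont=0.0000 V=0.0000[hold]; j=7 S=286.8712 intr=0.0000 cont=0.0000 V=0.0000[hold]  S*(7)=59.5388
k=6: j=0 S=52.2267 intr=41.9933 cont=41.1544 V=41.9933[EX]; j=1 S=67.8746 intr=26.3454 cont=25.8764 V=26.3454[EX]; j=2 S=88.2108 intr=6.0092 cont=10.8260 V=10.8260[hold]; j=3 S=114.6400 intr=0.0000 cont=2.1561 V=2.1561[hold]; j=4 S=148.9878 intr=0.0000 cont=0.0000 V=0.0000[hold]; j=5 S=193.6267 intr=0.0000 cont=0.0000 V=0.0000[hold]; j=6 S=251.6400 intr=0.0000 cont=0.0000 V=0.0000[hold]  S*(6)=67.8746
k=5: j=0 S=59.5388 intr=34.6812 cont=33.8940 V=34.6812[EX]; j=1 S=77.3774 intr=16.8426 cont=18.5088 V=18.5088[hold]; j=2 S=100.5608 intr=0.0000 cont=6.4980 V=6.4980[hold]; j=3 S=130.6903 intr=0.0000 cont=1.0866 V=1.0866[hold]; j=4 S=169.8470 intr=0.0000 cont=0.0000 V=0.0000[hold]; j=5 S=220.7356 intr=0.0000 cont=0.0000 V=0.0000[hold]  S*(5)=59.5388
k=4: j=0 S=67.8746 intr=26.3454 cont=26.4222 V=26.4222[hold]; j=1 S=88.2108 intr=6.0092 cont=12.4679 V=12.4679[hold]; j=2 S=114.6400 intr=0.0000 cont=3.7999 V=3.7999[hold]; j=3 S=148.9878 intr=0.0000 cont=0.5476 V=0.5476[hold]; j=4 S=193.6267 intr=0.0000 cont=0.0000 V=0.0000[hold]  S*(4)=-
k=3: j=0 S=77.3774 intr=16.8426 cont=19.3409 V=19.3409[hold]; j=1 S=100.5608 intr=0.0000 cont=8.1198 V=8.1198[hold]; j=2 S=130.6903 intr=0.0000 cont=2.1797 V=2.1797[hold]; j=3 S=169.8470 intr=0.0000 cont=0.2760 V=0.2760[hold]  S*(3)=-
k=2: j=0 S=88.2108 intr=6.0092 cont=13.6709 V=13.6709[hold]; j=1 S=114.6400 intr=0.0000 cont=5.1455 V=5.1455[hold]; j=2 S=148.9878 intr=0.0000 cont=1.2319 V=1.2319[hold]  S*(2)=-
k=1: j=0 S=100.5608 intr=0.0000 cont=9.3762 V=9.3762[hold]; j=1 S=130.6903 intr=0.0000 cont=3.1885 V=3.1885[hold]  S*(1)=-
k=0: j=0 S=114.6400 intr=0.0000 cont=6.2662 V=6.2662[hold]  S*(0)=-

price = 6.2662
boundary = - - - - - 59.5388 67.8746 59.5388 67.8746
tree:
6.2662
9.3762 3.1885
13.6709 5.1455 1.2319
19.3409 8.1198 2.1797 0.2760
26.4222 12.4679 3.7999 0.5476 0.0000
34.6812 18.5088 6.4980 1.0866 0.0000 0.0000
41.9933 26.3454 10.8260 2.1561 0.0000 0.0000 0.0000
48.4074 34.6812 17.3793 4.2780 0.0000 0.0000 0.0000 0.0000
54.0337 41.9933 26.3454 8.4884 0.0000 0.0000 0.0000 0.0000 0.0000
58.9690 48.4074 34.6812 16.8426 0.0000 0.0000 0.0000 0.0000 0.0000 0.0000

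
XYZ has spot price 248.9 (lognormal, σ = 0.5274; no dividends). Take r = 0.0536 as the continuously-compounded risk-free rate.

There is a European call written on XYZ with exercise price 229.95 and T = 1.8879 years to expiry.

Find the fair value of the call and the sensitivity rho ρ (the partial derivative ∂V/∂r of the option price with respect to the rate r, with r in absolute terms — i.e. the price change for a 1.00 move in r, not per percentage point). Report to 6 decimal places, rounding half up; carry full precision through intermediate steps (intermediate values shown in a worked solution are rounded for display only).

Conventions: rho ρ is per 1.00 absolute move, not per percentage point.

σ√T = 0.5274·√1.8879 = 0.724652
d₁ = (ln(S/K) + (r+σ²/2)T) / (σ√T) = (ln(248.9/229.95) + (0.0536+0.5274²/2)·1.8879) / 0.724652 = (0.079189 + 0.363752) / 0.724652 = 0.611247
d₂ = d₁ − σ√T = 0.611247 − 0.724652 = -0.113406
e^{−rT} = 0.903760
N(d₁) = 0.729482,  N(d₂) = 0.454854
Call price V = S·N(d₁) − K·e^{−rT}·N(d₂) = 181.568024 − 94.527682 = 87.040343
ρ = K·T·e^{−rT}·N(d₂) = 178.458810

price = 87.040343
ρ = 178.458810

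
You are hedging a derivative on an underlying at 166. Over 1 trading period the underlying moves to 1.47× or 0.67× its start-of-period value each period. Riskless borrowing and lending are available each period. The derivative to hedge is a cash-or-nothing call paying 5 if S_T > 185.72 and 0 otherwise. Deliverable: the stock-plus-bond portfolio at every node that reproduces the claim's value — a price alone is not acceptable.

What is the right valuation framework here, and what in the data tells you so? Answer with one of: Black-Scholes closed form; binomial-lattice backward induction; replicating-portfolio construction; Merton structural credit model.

framework: replicating-portfolio construction

Key observation: the task asks for the hedge itself — share and bond holdings at every node of the 1-period tree on spot 166 with factors 1.47/0.67 — which is exactly what the replicating-portfolio construction produces.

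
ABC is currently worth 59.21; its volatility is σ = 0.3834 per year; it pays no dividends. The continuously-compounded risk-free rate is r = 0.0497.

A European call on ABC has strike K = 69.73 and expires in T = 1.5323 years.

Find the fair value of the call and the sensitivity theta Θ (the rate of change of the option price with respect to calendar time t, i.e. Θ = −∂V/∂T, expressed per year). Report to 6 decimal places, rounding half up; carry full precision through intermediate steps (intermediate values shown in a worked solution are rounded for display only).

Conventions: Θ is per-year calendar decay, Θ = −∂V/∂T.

σ√T = 0.3834·√1.5323 = 0.474596
d₁ = (ln(S/K) + (r+σ²/2)T) / (σ√T) = (ln(59.21/69.73) + (0.0497+0.3834²/2)·1.5323) / 0.474596 = (-0.163540 + 0.188776) / 0.474596 = 0.053173
d₂ = d₁ − σ√T = 0.053173 − 0.474596 = -0.421423
e^{−rT} = 0.926672
N(d₁) = 0.521203,  N(d₂) = 0.336723
Call price V = S·N(d₁) − K·e^{−rT}·N(d₂) = 30.860431 − 21.757995 = 9.102436
φ(d₁) = (1/√(2π))·e^{−d₁²/2} = 0.398379
Θ = −S·φ(d₁)·σ/(2√T) − r·K·e^{−rT}·N(d₂) = −3.652930 − 1.081372 = -4.734303

price = 9.102436
Θ = -4.734303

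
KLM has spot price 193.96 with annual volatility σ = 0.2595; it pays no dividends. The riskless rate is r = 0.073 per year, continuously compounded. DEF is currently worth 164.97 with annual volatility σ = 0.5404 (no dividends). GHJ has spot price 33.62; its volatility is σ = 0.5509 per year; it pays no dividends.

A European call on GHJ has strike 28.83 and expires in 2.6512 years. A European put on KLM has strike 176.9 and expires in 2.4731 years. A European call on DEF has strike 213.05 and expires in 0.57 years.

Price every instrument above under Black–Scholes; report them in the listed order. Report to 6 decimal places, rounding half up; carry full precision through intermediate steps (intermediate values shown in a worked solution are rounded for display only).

[GHJ call K=28.83]
σ√T = 0.5509·√2.6512 = 0.897003
d₁ = (ln(S/K) + (r+σ²/2)T) / (σ√T) = (ln(33.62/28.83) + (0.073+0.5509²/2)·2.6512) / 0.897003 = (0.153705 + 0.595845) / 0.897003 = 0.835615
d₂ = d₁ − σ√T = 0.835615 − 0.897003 = -0.061388
e^{−rT} = 0.824039
N(d₁) = 0.798314,  N(d₂) = 0.475525
price = S·N(d₁) − K·e^{−rT}·N(d₂) = 26.839327 − 11.297069 = 15.542258
[KLM put K=176.9]
σ√T = 0.2595·√2.4731 = 0.408092
d₁ = (ln(S/K) + (r+σ²/2)T) / (σ√T) = (ln(193.96/176.9) + (0.073+0.2595²/2)·2.4731) / 0.408092 = (0.092067 + 0.263806) / 0.408092 = 0.872041
d₂ = d₁ − σ√T = 0.872041 − 0.408092 = 0.463949
e^{−rT} = 0.834822
N(−d₁) = 0.191593,  N(−d₂) = 0.321342
price = K·e^{−rT}·N(−d₂) − S·N(−d₁) = 47.455815 − 37.161356 = 10.294459
[DEF call K=213.05]
σ√T = 0.5404·√0.57 = 0.407993
d₁ = (ln(S/K) + (r+σ²/2)T) / (σ√T) = (ln(164.97/213.05) + (0.073+0.5404²/2)·0.57) / 0.407993 = (-0.255763 + 0.124839) / 0.407993 = -0.320898
d₂ = d₁ − σ√T = -0.320898 − 0.407993 = -0.728891
e^{−rT} = 0.959244
N(d₁) = 0.374144,  N(d₂) = 0.233034
price = S·N(d₁) − K·e^{−rT}·N(d₂) = 61.722522 − 47.624479 = 14.098044

price(GHJ call K=28.83) = 15.542258
price(KLM put K=176.9) = 10.294459
price(DEF call K=213.05) = 14.098044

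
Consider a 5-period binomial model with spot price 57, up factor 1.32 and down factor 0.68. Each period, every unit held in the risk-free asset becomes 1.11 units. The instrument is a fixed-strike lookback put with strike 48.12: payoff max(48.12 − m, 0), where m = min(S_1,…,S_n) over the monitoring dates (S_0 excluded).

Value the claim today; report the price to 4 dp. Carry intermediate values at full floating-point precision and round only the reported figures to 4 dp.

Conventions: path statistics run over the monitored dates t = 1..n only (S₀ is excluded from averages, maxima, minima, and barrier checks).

price = 4.5915

Set p* = 0.6719 (from d < R < u); the path-dependent value is the discounted p*-expectation over all price paths.
Enumerate all 2^5 = 32 price paths (U = up ×1.32, D = down ×0.68); each path with k up-moves has probability p*^k·(1−p*)^(5−k).
DDDDD: m=8.2874, payoff=39.8326, prob=0.003804
UDDDD: m=16.0873, payoff=32.0327, prob=0.007788
DUDDD: m=16.0873, payoff=32.0327, prob=0.007788
UUDDD: m=31.2284, payoff=16.8916, prob=0.015948
DDUDD: m=16.0873, payoff=32.0327, prob=0.007788
UDUDD: m=31.2284, payoff=16.8916, prob=0.015948
DUUDD: m=31.2284, payoff=16.8916, prob=0.015948
UUUDD: m=60.6198, payoff=0.0000, prob=0.032655
DDDUD: m=16.0873, payoff=32.0327, prob=0.007788
UDDUD: m=31.2284, payoff=16.8916, prob=0.015948
DUDUD: m=31.2284, payoff=16.8916, prob=0.015948
UUDUD: m=60.6198, payoff=0.0000, prob=0.032655
DDUUD: m=26.3568, payoff=21.7632, prob=0.015948
UDUUD: m=51.1632, payoff=0.0000, prob=0.032655
DUUUD: m=38.7600, payoff=9.3600, prob=0.032655
UUUUD: m=75.2400, payoff=0.0000, prob=0.066864
DDDDU: m=12.1874, payoff=35.9326, prob=0.007788
UDDDU: m=23.6579, payoff=24.4621, prob=0.015948
DUDDU: m=23.6579, payoff=24.4621, prob=0.015948
UUDDU: m=45.9241, payoff=2.1959, prob=0.032655
DDUDU: m=23.6579, payoff=24.4621, prob=0.015948
UDUDU: m=45.9241, payoff=2.1959, prob=0.032655
DUUDU: m=38.7600, payoff=9.3600, prob=0.032655
UUUDU: m=75.2400, payoff=0.0000, prob=0.066864
DDDUU: m=17.9226, payoff=30.1974, prob=0.015948
UDDUU: m=34.7910, payoff=13.3290, prob=0.032655
DUDUU: m=34.7910, payoff=13.3290, prob=0.032655
UUDUU: m=67.5354, payoff=0.0000, prob=0.066864
DDUUU: m=26.3568, payoff=21.7632, prob=0.032655
UDUUU: m=51.1632, payoff=0.0000, prob=0.066864
DUUUU: m=38.7600, payoff=9.3600, prob=0.066864
UUUUU: m=75.2400, payoff=0.0000, prob=0.136912
Price = Σ prob·payoff / R^5 = 7.736906 / 1.685058 = 4.5915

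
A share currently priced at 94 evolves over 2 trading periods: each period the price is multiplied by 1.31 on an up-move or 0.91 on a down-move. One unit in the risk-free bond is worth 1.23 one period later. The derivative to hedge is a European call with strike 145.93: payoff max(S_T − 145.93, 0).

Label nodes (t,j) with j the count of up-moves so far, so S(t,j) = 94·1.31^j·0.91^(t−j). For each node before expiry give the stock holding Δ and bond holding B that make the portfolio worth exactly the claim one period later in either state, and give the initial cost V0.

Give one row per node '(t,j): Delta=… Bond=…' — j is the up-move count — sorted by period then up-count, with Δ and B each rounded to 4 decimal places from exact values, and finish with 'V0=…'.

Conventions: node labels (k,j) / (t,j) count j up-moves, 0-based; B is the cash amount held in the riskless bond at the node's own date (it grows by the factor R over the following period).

No-arbitrage ⇒ martingale measure with p* = (R−d)/(u−d) = 0.8000.
Terminal payoffs: V(2,0)=0.0000, V(2,1)=0.0000, V(2,2)=15.3834
  t=1,j=0: stock 85.5400 → up 112.0574 (V=0.0000), down 77.8414 (V=0.0000). Price 0.0000; hedge Δ=0.0000, bond B=0.0000.
  t=1,j=1: stock 123.1400 → up 161.3134 (V=15.3834), down 112.0574 (V=0.0000). Price 10.0055; hedge Δ=0.3123, bond B=-28.4530.
  t=0,j=0: stock 94.0000 → up 123.1400 (V=10.0055), down 85.5400 (V=0.0000). Price 6.5076; hedge Δ=0.2661, bond B=-18.5060.
Sanity check at the root: Δ(0,0)·S0 + B(0,0) reproduces V0 = 6.5076.

(0,0): Delta=0.2661 Bond=-18.5060
(1,0): Delta=0.0000 Bond=0.0000
(1,1): Delta=0.3123 Bond=-28.4530
V0=6.5076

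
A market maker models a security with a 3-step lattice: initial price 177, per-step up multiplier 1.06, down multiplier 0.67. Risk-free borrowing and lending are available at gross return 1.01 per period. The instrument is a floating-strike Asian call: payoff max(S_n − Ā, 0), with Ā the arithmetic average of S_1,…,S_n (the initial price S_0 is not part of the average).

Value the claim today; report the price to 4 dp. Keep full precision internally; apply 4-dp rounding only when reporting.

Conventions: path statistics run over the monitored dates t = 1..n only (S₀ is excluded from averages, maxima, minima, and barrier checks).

price = 8.2289

Risk-neutral up-probability p* = (R−d)/(u−d) = (1.01−0.67)/(1.06−0.67) = 0.8718; the claim prices as the p*-weighted sum of path payoffs discounted by R^3.
Enumerate all 2^3 = 8 price paths (U = up ×1.06, D = down ×0.67); each path with k up-moves has probability p*^k·(1−p*)^(3−k).
DDD: Ā=83.7601, payoff=0.0000, prob=0.002107
UDD: Ā=132.5160, payoff=0.0000, prob=0.014329
DUD: Ā=109.5060, payoff=0.0000, prob=0.014329
UUD: Ā=173.2483, payoff=0.0000, prob=0.097439
DDU: Ā=94.0893, payoff=0.0000, prob=0.014329
UDU: Ā=148.8577, payoff=0.0000, prob=0.097439
DUU: Ā=125.8477, payoff=7.4000, prob=0.097439
UUU: Ā=199.1023, payoff=11.7075, prob=0.662587
Price = Σ prob·payoff / R^3 = 8.478282 / 1.030301 = 8.2289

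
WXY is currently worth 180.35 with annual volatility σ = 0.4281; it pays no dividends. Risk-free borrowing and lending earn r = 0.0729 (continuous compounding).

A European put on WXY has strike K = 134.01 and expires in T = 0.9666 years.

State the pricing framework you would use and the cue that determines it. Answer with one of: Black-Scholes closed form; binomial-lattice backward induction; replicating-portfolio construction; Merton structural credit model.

framework: Black-Scholes closed form

Key observation: the strike-134.01 put on WXY is European-exercise on a continuously-modelled lognormal underlying, so its value is a single closed-form evaluation.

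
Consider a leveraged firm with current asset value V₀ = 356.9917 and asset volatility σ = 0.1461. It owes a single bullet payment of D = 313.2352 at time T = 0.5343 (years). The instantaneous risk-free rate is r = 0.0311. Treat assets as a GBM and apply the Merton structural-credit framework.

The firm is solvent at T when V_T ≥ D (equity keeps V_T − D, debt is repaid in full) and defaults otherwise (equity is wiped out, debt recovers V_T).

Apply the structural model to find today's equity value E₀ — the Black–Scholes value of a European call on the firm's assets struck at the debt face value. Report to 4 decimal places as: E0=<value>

E0=50.2740

Equity is a call on the firm's assets struck at D = 313.2352:
d₁ = [ln(V₀/D) + (r + σ²/2)T] / (σ√T)
   = [ln(356.9917/313.2352) + (0.0311 + 0.5·0.1461²)·0.5343] / (0.1461·√0.5343)
   = [0.130758 + 0.022319] / 0.106793 = 1.433402
d₂ = d₁ − σ√T = 1.433402 − 0.106793 = 1.326609
N(d₁) = 0.924128,  N(d₂) = 0.907681,  e^(−rT) = 0.983521
E₀ = V₀·N(d₁) − D·e^(−rT)·N(d₂)
   = 356.9917·0.924128 − 313.2352·0.983521·0.907681 = 50.273970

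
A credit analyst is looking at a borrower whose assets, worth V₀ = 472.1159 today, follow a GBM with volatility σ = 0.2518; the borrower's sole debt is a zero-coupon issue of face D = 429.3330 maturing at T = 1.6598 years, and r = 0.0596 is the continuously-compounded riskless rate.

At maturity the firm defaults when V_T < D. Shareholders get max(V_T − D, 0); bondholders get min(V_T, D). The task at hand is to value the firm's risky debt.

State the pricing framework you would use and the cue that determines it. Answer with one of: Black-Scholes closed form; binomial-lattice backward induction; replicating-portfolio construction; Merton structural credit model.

framework: Merton structural credit model

Key observation: a levered firm with one bullet debt due at 1.6598 years is the canonical structural-credit setup: equity is a call on the firm's assets struck at the face value.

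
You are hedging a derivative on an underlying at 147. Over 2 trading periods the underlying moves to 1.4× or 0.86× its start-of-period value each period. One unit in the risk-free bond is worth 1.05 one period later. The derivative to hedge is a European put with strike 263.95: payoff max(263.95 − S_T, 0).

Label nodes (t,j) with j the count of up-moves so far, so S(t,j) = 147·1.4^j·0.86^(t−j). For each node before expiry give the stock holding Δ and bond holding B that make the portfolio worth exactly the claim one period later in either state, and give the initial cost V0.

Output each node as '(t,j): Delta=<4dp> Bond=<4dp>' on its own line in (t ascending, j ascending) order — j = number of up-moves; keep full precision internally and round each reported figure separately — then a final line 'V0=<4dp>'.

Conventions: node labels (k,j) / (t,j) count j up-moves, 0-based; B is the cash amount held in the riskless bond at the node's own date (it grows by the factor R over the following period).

Risk-neutral probability p* = (R−d)/(u−d) = (1.05−0.86)/(1.4−0.86) = 0.3519.
At maturity the claim pays: V(2,0)=155.2288, V(2,1)=86.9620, V(2,2)=0.0000
Node (1,0) S=126.4200: V=(p*·86.9620+(1−p*)·155.2288)/1.05=124.9610; Δ=(86.9620−155.2288)/(176.9880−108.7212)=-1.0000; B=V−Δ·S=251.3810
Node (1,1) S=205.8000: V=(p*·0.0000+(1−p*)·86.9620)/1.05=53.6802; Δ=(0.0000−86.9620)/(288.1200−176.9880)=-0.7825; B=V−Δ·S=214.7210
Node (0,0) S=147.0000: V=(p*·53.6802+(1−p*)·124.9610)/1.05=95.1245; Δ=(53.6802−124.9610)/(205.8000−126.4200)=-0.8980; B=V−Δ·S=227.1258
As a check, the time-0 holding Δ(0,0)·S0 + B(0,0) comes to 95.1245 — exactly V0.

(0,0): Delta=-0.8980 Bond=227.1258
(1,0): Delta=-1.0000 Bond=251.3810
(1,1): Delta=-0.7825 Bond=214.7210
V0=95.1245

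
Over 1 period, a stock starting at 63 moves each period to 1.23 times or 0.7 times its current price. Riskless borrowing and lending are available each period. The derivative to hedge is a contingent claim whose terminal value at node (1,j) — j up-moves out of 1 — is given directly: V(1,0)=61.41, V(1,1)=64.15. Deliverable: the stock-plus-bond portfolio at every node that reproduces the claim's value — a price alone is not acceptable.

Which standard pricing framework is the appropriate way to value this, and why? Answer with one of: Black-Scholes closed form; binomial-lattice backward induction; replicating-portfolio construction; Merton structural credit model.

Key observation: the deliverable is the dynamic trading strategy on the 1-step tree (spot 63, moves 1.23 and 0.7), so the valuation must go through the node-by-node replicating-portfolio solve.

framework: replicating-portfolio construction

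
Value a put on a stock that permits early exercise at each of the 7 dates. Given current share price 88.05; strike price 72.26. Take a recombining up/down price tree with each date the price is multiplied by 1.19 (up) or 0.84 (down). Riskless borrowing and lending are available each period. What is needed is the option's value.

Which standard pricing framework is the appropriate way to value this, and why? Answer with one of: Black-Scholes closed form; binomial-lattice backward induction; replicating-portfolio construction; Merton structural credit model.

framework: binomial-lattice backward induction

Key observation: early exercise of the strike-72.26 put must be checked at each of the 7 dates (spot 88.05), which forces a node-by-node comparison of intrinsic and continuation value backward from expiry.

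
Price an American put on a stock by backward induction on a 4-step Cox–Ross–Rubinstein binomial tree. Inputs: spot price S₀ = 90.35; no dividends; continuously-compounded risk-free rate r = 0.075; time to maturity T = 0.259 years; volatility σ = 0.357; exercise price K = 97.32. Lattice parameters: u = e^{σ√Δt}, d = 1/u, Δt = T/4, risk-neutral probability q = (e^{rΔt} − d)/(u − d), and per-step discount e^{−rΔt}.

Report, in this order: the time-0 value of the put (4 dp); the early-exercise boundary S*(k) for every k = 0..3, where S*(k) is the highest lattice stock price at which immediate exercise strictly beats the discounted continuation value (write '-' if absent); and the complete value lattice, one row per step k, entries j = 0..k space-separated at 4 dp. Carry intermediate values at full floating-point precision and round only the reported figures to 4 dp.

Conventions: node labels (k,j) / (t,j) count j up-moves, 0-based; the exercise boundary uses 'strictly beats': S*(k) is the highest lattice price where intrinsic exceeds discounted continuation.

params: Δt=0.06475 u=1.09510 d=0.91316 q=0.50406 e^(-rΔt)=0.99516
t_4 payoffs: 34.4970 21.9804 6.9700 0.0000 0.0000
t_3: node(3,0) S=68.7973 payoff=28.5227 vs cont=28.0513 → 28.5227 [stop]  node(3,1) S=82.5042 payoff=14.8158 vs cont=14.3444 → 14.8158 [stop]  node(3,2) S=98.9419 payoff=0.0000 vs cont=3.4399 → 3.4399 [wait]  node(3,3) S=118.6547 payoff=0.0000 vs cont=0.0000 → 0.0000 [wait]  ⇒ S*(3)=82.5042
t_2: node(2,0) S=75.3396 payoff=21.9804 vs cont=21.5089 → 21.9804 [stop]  node(2,1) S=90.3500 payoff=6.9700 vs cont=9.0377 → 9.0377 [wait]  node(2,2) S=108.3510 payoff=0.0000 vs cont=1.6977 → 1.6977 [wait]  ⇒ S*(2)=75.3396
t_1: node(1,0) S=82.5042 payoff=14.8158 vs cont=15.3816 → 15.3816 [wait]  node(1,1) S=98.9419 payoff=0.0000 vs cont=5.3120 → 5.3120 [wait]  ⇒ S*(1)=-
t_0: node(0,0) S=90.3500 payoff=6.9700 vs cont=10.2560 → 10.2560 [wait]  ⇒ S*(0)=-

price = 10.2560
boundary = - - 75.3396 82.5042
tree:
10.2560
15.3816 5.3120
21.9804 9.0377 1.6977
28.5227 14.8158 3.4399 0.0000
34.4970 21.9804 6.9700 0.0000 0.0000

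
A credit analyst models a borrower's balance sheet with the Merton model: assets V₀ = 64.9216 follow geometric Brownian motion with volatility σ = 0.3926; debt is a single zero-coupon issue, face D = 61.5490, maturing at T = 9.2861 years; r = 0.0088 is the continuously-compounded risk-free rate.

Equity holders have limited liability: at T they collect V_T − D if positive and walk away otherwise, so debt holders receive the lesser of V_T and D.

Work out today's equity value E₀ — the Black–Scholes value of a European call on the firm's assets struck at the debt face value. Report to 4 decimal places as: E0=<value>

E0=31.6419

With assets at 64.9216 and a single debt payment of 61.5490 at 9.2861 years:
d₁ = [ln(V₀/D) + (r + σ²/2)T] / (σ√T)
   = [ln(64.9216/61.5490) + (0.0088 + 0.5·0.3926²)·9.2861] / (0.3926·√9.2861)
   = [0.053347 + 0.797373] / 1.196374 = 0.711082
d₂ = d₁ − σ√T = 0.711082 − 1.196374 = -0.485292
N(d₁) = 0.761483,  N(d₂) = 0.313735,  e^(−rT) = 0.921532
E₀ = V₀·N(d₁) − D·e^(−rT)·N(d₂)
   = 64.9216·0.761483 − 61.5490·0.921532·0.313735 = 31.641881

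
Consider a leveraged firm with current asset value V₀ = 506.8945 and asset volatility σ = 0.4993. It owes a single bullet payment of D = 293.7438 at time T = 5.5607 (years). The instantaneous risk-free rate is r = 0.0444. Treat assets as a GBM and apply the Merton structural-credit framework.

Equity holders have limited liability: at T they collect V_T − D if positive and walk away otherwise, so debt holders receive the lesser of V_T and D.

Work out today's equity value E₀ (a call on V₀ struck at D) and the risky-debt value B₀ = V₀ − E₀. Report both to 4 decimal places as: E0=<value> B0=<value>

E0=331.9690 B0=174.9255

Equity is a call on the firm's assets struck at D = 293.7438:
d₁ = [ln(V₀/D) + (r + σ²/2)T] / (σ√T)
   = [ln(506.8945/293.7438) + (0.0444 + 0.5·0.4993²)·5.5607] / (0.4993·√5.5607)
   = [0.545595 + 0.940038] / 1.177406 = 1.261784
d₂ = d₁ − σ√T = 1.261784 − 1.177406 = 0.084378
N(d₁) = 0.896487,  N(d₂) = 0.533622,  e^(−rT) = 0.781223
E₀ = V₀·N(d₁) − D·e^(−rT)·N(d₂)
   = 506.8945·0.896487 − 293.7438·0.781223·0.533622 = 331.968990
B₀ = V₀ − E₀ = 506.8945 − 331.968990 = 174.925510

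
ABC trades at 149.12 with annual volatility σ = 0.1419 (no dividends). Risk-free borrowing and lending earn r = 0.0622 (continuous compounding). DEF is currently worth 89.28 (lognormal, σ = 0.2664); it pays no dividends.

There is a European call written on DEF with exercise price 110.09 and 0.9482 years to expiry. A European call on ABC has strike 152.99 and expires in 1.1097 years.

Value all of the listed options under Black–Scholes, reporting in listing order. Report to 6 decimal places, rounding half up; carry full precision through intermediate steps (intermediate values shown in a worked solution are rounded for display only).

price(DEF call K=110.09) = 4.328727
price(ABC call K=152.99) = 12.225784

[DEF call K=110.09]
σ√T = 0.2664·√0.9482 = 0.259408
d₁ = (ln(S/K) + (r+σ²/2)T) / (σ√T) = (ln(89.28/110.09) + (0.0622+0.2664²/2)·0.9482) / 0.259408 = (-0.209521 + 0.092624) / 0.259408 = -0.450626
d₂ = d₁ − σ√T = -0.450626 − 0.259408 = -0.710035
e^{−rT} = 0.942727
N(d₁) = 0.326129,  N(d₂) = 0.238841
price = S·N(d₁) − K·e^{−rT}·N(d₂) = 29.116838 − 24.788111 = 4.328727
[ABC call K=152.99]
σ√T = 0.1419·√1.1097 = 0.149481
d₁ = (ln(S/K) + (r+σ²/2)T) / (σ√T) = (ln(149.12/152.99) + (0.0622+0.1419²/2)·1.1097) / 0.149481 = (-0.025621 + 0.080196) / 0.149481 = 0.365093
d₂ = d₁ − σ√T = 0.365093 − 0.149481 = 0.215612
e^{−rT} = 0.933305
N(d₁) = 0.642479,  N(d₂) = 0.585355
price = S·N(d₁) − K·e^{−rT}·N(d₂) = 95.806473 − 83.580688 = 12.225784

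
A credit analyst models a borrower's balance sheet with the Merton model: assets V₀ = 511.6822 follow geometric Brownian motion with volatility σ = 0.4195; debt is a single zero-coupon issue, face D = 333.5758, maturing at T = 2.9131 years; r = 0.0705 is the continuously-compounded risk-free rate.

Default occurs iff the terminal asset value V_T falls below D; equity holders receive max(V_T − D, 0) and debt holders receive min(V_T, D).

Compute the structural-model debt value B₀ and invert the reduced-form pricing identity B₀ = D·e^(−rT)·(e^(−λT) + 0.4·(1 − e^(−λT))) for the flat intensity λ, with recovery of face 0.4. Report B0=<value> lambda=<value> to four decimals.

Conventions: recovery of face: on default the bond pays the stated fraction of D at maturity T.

Apply the equity-as-call identities (strike 333.5758, horizon 2.9131 years):
d₁ = [ln(V₀/D) + (r + σ²/2)T] / (σ√T)
   = [ln(511.6822/333.5758) + (0.0705 + 0.5·0.4195²)·2.9131] / (0.4195·√2.9131)
   = [0.427834 + 0.461698] / 0.715994 = 1.242372
d₂ = d₁ − σ√T = 1.242372 − 0.715994 = 0.526377
N(d₁) = 0.892950,  N(d₂) = 0.700687,  e^(−rT) = 0.814343
E₀ = V₀·N(d₁) − D·e^(−rT)·N(d₂)
   = 511.6822·0.892950 − 333.5758·0.814343·0.700687 = 266.568561
B₀ = V₀ − E₀ = 511.6822 − 266.568561 = 245.113639
e^(−λT) = (B₀·e^(rT)/D − 0.4)/(1 − 0.4) = (245.1136·1.227984/333.5758 − 0.4)/0.6 = 0.83721693
λ = −ln(0.83721693)/2.9131 = 0.060991

B0=245.1136 lambda=0.0610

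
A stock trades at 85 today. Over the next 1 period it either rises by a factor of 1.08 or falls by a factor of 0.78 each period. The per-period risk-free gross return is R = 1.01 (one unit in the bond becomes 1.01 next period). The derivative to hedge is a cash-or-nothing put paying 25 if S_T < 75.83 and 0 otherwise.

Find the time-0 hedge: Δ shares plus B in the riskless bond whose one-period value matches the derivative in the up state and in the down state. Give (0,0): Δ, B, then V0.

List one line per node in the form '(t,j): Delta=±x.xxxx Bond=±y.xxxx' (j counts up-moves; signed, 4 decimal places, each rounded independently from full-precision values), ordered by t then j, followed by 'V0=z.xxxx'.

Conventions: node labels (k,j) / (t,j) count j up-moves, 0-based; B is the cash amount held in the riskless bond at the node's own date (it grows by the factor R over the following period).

(0,0): Delta=-0.9804 Bond=89.1089
V0=5.7756

Arbitrage-free pricing uses the up-move probability p* = (R−d)/(u−d) = 0.7667, discounting each step at R = 1.01.
Terminal payoffs: V(1,0)=25.0000, V(1,1)=0.0000
Node (0,0) S=85.0000: V=(p*·0.0000+(1−p*)·25.0000)/1.01=5.7756; Δ=(0.0000−25.0000)/(91.8000−66.3000)=-0.9804; B=V−Δ·S=89.1089
Check: Δ(0,0)·S0 + B(0,0) = 5.7756 = V0.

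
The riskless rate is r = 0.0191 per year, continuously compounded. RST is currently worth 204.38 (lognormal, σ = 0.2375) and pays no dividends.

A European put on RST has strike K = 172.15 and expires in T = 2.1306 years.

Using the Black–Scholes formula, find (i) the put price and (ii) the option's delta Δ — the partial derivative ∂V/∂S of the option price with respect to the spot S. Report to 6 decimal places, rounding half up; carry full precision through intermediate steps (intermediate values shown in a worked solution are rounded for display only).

price = 10.446369
Δ = -0.216004

σ√T = 0.2375·√2.1306 = 0.346669
d₁ = (ln(S/K) + (r+σ²/2)T) / (σ√T) = (ln(204.38/172.15) + (0.0191+0.2375²/2)·2.1306) / 0.346669 = (0.171615 + 0.100784) / 0.346669 = 0.785761
d₂ = d₁ − σ√T = 0.785761 − 0.346669 = 0.439093
e^{−rT} = 0.960122
N(−d₁) = 0.216004,  N(−d₂) = 0.330297
Put price V = K·e^{−rT}·N(−d₂) − S·N(−d₁) = 54.593192 − 44.146823 = 10.446369
Δ = −N(−d₁) = -0.216004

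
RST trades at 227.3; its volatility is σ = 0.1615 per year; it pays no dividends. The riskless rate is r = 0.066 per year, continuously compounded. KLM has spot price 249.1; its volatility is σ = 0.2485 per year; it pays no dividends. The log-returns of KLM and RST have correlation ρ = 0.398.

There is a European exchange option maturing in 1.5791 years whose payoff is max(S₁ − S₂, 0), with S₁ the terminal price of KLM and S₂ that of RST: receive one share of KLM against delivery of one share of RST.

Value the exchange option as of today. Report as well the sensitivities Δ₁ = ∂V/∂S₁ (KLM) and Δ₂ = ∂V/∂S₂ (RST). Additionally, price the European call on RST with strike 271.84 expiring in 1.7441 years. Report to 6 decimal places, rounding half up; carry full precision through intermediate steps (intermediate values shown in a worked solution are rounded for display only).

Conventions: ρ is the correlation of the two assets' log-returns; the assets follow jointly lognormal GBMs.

exchange price = 40.342295
Δ1 = 0.676100
Δ2 = -0.563459
price(RST call K=271.84) = 13.331700

σ_eff = √(σ₁² + σ₂² − 2ρσ₁σ₂) = √(0.2485² + 0.1615² − 2·0.398·0.2485·0.1615) = 0.236408
d₁ = (ln(S₁/S₂) + (q₂ − q₁ + σ_eff²/2)T) / (σ_eff√T) = (ln(249.1/227.3) + (0.0 − 0.0 + 0.027944)·1.5791) / 0.297076 = 0.456822
d₂ = d₁ − σ_eff√T = 0.456822 − 0.297076 = 0.159746
N(d₁) = 0.676100,  N(d₂) = 0.563459
V = S₁·e^{−q₁T}·N(d₁) − S₂·e^{−q₂T}·N(d₂) = 168.416617 − 128.074322 = 40.342295
Δ₁ = e^{−q₁T}·N(d₁) = 0.676100;  Δ₂ = −e^{−q₂T}·N(d₂) = -0.563459
[vanilla: RST call K=271.84]
σ√T = 0.1615·√1.7441 = 0.213284
d₁ = (ln(S/K) + (r+σ²/2)T) / (σ√T) = (ln(227.3/271.84) + (0.066+0.1615²/2)·1.7441) / 0.213284 = (-0.178943 + 0.137856) / 0.213284 = -0.192641
d₂ = d₁ − σ√T = -0.192641 − 0.213284 = -0.405925
e^{−rT} = 0.891268
N(d₁) = 0.423620,  N(d₂) = 0.342399
price = S·N(d₁) − K·e^{−rT}·N(d₂) = 96.288815 − 82.957115 = 13.331700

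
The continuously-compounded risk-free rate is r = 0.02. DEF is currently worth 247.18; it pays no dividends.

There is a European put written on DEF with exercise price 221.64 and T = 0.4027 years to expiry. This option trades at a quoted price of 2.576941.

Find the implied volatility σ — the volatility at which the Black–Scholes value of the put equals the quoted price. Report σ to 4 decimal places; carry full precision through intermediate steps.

sigma = 0.1929

At σ = 0.1929 the Black–Scholes value reproduces the quote:
σ√T = 0.1929·√0.4027 = 0.122412
d₁ = (ln(S/K) + (r+σ²/2)T) / (σ√T) = (ln(247.18/221.64) + (0.02+0.1929²/2)·0.4027) / 0.122412 = (0.109062 + 0.015546) / 0.122412 = 1.017947
d₂ = d₁ − σ√T = 1.017947 − 0.122412 = 0.895536
e^{−rT} = 0.991978
N(−d₁) = 0.154352,  N(−d₂) = 0.185250
V = K·e^{−rT}·N(−d₂) − S·N(−d₁) = 40.729547 − 38.152606 = 2.576941 (matching the quote); vega is positive throughout, so no other σ reproduces this price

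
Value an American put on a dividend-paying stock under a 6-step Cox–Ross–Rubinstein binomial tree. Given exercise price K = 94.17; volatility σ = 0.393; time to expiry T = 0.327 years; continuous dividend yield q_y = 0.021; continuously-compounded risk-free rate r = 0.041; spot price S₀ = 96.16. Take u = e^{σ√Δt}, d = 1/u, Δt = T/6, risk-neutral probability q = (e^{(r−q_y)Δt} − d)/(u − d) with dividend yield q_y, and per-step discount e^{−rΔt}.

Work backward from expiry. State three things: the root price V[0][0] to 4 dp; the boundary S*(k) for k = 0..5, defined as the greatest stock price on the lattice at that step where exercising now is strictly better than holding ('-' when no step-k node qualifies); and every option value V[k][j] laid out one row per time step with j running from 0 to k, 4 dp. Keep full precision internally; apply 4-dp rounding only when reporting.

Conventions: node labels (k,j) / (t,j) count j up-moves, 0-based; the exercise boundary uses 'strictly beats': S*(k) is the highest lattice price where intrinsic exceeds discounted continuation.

Δt=0.05450, u=1.09609, d=0.91234, q=0.48301, disc=e^(-rΔt)=0.99777
k=6 terminal: V=max(K-S,0) → 38.7172 27.5486 14.1305 0.0000 0.0000 0.0000 0.0000
k=5: j=0 S=60.7811 intr=33.3889 cont=33.2482 V=33.3889[EX]; j=1 S=73.0229 intr=21.1471 cont=21.0204 V=21.1471[EX]; j=2 S=87.7302 intr=6.4398 cont=7.2890 V=7.2890[hold]; j=3 S=105.3997 intr=0.0000 cont=0.0000 V=0.0000[hold]; j=4 S=126.6280 intr=0.0000 cont=0.0000 V=0.0000[hold]; j=5 S=152.1318 intr=0.0000 cont=0.0000 V=0.0000[hold]  S*(5)=73.0229
k=4: j=0 S=66.6214 intr=27.5486 cont=27.4146 V=27.5486[EX]; j=1 S=80.0395 intr=14.1305 cont=14.4212 V=14.4212[hold]; j=2 S=96.1600 intr=0.0000 cont=3.7599 V=3.7599[hold]; j=3 S=115.5273 intr=0.0000 cont=0.0000 V=0.0000[hold]; j=4 S=138.7954 intr=0.0000 cont=0.0000 V=0.0000[hold]  S*(4)=66.6214
k=3: j=0 S=73.0229 intr=21.1471 cont=21.1605 V=21.1605[hold]; j=1 S=87.7302 intr=6.4398 cont=9.2509 V=9.2509[hold]; j=2 S=105.3997 intr=0.0000 cont=1.9395 V=1.9395[hold]; j=3 S=126.6280 intr=0.0000 cont=0.0000 V=0.0000[hold]  S*(3)=-
k=2: j=0 S=80.0395 intr=14.1305 cont=15.3736 V=15.3736[hold]; j=1 S=96.1600 intr=0.0000 cont=5.7066 V=5.7066[hold]; j=2 S=115.5273 intr=0.0000 cont=1.0004 V=1.0004[hold]  S*(2)=-
k=1: j=0 S=87.7302 intr=6.4398 cont=10.6804 V=10.6804[hold]; j=1 S=105.3997 intr=0.0000 cont=3.4258 V=3.4258[hold]  S*(1)=-
k=0: j=0 S=96.1600 intr=0.0000 cont=7.1603 V=7.1603[hold]  S*(0)=-

price = 7.1603
boundary = - - - - 66.6214 73.0229
tree:
7.1603
10.6804 3.4258
15.3736 5.7066 1.0004
21.1605 9.2509 1.9395 0.0000
27.5486 14.4212 3.7599 0.0000 0.0000
33.3889 21.1471 7.2890 0.0000 0.0000 0.0000
38.7172 27.5486 14.1305 0.0000 0.0000 0.0000 0.0000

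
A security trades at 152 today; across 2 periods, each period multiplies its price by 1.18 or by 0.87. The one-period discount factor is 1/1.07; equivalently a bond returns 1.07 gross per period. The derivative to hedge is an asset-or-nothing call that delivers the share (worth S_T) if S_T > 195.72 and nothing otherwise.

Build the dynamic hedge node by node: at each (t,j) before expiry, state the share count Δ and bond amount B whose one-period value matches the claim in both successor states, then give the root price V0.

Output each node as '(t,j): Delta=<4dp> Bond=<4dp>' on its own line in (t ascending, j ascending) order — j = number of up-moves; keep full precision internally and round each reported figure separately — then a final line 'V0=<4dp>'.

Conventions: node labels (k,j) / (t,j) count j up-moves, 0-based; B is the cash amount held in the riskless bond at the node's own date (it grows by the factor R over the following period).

(0,0): Delta=2.7082 Bond=-334.7079
(1,0): Delta=0.0000 Bond=0.0000
(1,1): Delta=3.8065 Bond=-555.1130
V0=76.9443

No-arbitrage ⇒ martingale measure with p* = (R−d)/(u−d) = 0.6452.
Payoffs at expiry: V(2,0)=0.0000, V(2,1)=0.0000, V(2,2)=211.6448
(1,0): S=132.2400. Δ = (V_up−V_dn)/(S_up−S_dn) = (0.0000−0.0000)/(156.0432−115.0488) = 0.0000. V = [p*·0.0000 + (1−p*)·0.0000]/1.07 = 0.0000. B = V − Δ·S = 0.0000.
(1,1): S=179.3600. Δ = (V_up−V_dn)/(S_up−S_dn) = (211.6448−0.0000)/(211.6448−156.0432) = 3.8065. V = [p*·211.6448 + (1−p*)·0.0000]/1.07 = 127.6122. B = V − Δ·S = -555.1130.
(0,0): S=152.0000. Δ = (V_up−V_dn)/(S_up−S_dn) = (127.6122−0.0000)/(179.3600−132.2400) = 2.7082. V = [p*·127.6122 + (1−p*)·0.0000]/1.07 = 76.9443. B = V − Δ·S = -334.7079.
Check: Δ(0,0)·S0 + B(0,0) = 76.9443 = V0.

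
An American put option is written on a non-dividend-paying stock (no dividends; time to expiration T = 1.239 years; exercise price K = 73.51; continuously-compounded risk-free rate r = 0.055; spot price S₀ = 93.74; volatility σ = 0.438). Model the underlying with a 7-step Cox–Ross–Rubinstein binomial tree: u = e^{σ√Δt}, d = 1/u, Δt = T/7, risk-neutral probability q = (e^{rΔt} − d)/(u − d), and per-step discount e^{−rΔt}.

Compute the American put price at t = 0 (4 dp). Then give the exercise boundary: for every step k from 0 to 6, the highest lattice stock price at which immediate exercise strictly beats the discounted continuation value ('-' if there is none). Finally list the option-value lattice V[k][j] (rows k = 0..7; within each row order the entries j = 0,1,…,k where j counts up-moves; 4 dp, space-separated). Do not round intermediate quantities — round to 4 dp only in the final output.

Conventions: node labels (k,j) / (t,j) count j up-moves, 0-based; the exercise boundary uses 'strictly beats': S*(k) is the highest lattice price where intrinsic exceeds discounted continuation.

Δt=0.17700, u=1.20234, d=0.83171, q=0.48046, disc=e^(-rΔt)=0.99031
k=7 terminal: V=max(K-S,0) → 47.7037 36.2037 19.5789 0.0000 0.0000 0.0000 0.0000 0.0000
k=6: j=0 S=31.0280 intr=42.4820 cont=41.7699 V=42.4820[EX]; j=1 S=44.8550 intr=28.6550 cont=27.9429 V=28.6550[EX]; j=2 S=64.8437 intr=8.6663 cont=10.0736 V=10.0736[hold]; j=3 S=93.7400 intr=0.0000 cont=0.0000 V=0.0000[hold]; j=4 S=135.5134 intr=0.0000 cont=0.0000 V=0.0000[hold]; j=5 S=195.9022 intr=0.0000 cont=0.0000 V=0.0000[hold]; j=6 S=283.2020 intr=0.0000 cont=0.0000 V=0.0000[hold]  S*(6)=44.8550
k=5: j=0 S=37.3063 intr=36.2037 cont=35.4916 V=36.2037[EX]; j=1 S=53.9311 intr=19.5789 cont=19.5363 V=19.5789[EX]; j=2 S=77.9644 intr=0.0000 cont=5.1830 V=5.1830[hold]; j=3 S=112.7077 intr=0.0000 cont=0.0000 V=0.0000[hold]; j=4 S=162.9336 intr=0.0000 cont=0.0000 V=0.0000[hold]; j=5 S=235.5417 intr=0.0000 cont=0.0000 V=0.0000[hold]  S*(5)=53.9311
k=4: j=0 S=44.8550 intr=28.6550 cont=27.9429 V=28.6550[EX]; j=1 S=64.8437 intr=8.6663 cont=12.5396 V=12.5396[hold]; j=2 S=93.7400 intr=0.0000 cont=2.6667 V=2.6667[hold]; j=3 S=135.5134 intr=0.0000 cont=0.0000 V=0.0000[hold]; j=4 S=195.9022 intr=0.0000 cont=0.0000 V=0.0000[hold]  S*(4)=44.8550
k=3: j=0 S=53.9311 intr=19.5789 cont=20.7097 V=20.7097[hold]; j=1 S=77.9644 intr=0.0000 cont=7.7206 V=7.7206[hold]; j=2 S=112.7077 intr=0.0000 cont=1.3720 V=1.3720[hold]; j=3 S=162.9336 intr=0.0000 cont=0.0000 V=0.0000[hold]  S*(3)=-
k=2: j=0 S=64.8437 intr=8.6663 cont=14.3288 V=14.3288[hold]; j=1 S=93.7400 intr=0.0000 cont=4.6251 V=4.6251[hold]; j=2 S=135.5134 intr=0.0000 cont=0.7059 V=0.7059[hold]  S*(2)=-
k=1: j=0 S=77.9644 intr=0.0000 cont=9.5730 V=9.5730[hold]; j=1 S=112.7077 intr=0.0000 cont=2.7156 V=2.7156[hold]  S*(1)=-
k=0: j=0 S=93.7400 intr=0.0000 cont=6.2175 V=6.2175[hold]  S*(0)=-

price = 6.2175
boundary = - - - - 44.8550 53.9311 44.8550
tree:
6.2175
9.5730 2.7156
14.3288 4.6251 0.7059
20.7097 7.7206 1.3720 0.0000
28.6550 12.5396 2.6667 0.0000 0.0000
36.2037 19.5789 5.1830 0.0000 0.0000 0.0000
42.4820 28.6550 10.0736 0.0000 0.0000 0.0000 0.0000
47.7037 36.2037 19.5789 0.0000 0.0000 0.0000 0.0000 0.0000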